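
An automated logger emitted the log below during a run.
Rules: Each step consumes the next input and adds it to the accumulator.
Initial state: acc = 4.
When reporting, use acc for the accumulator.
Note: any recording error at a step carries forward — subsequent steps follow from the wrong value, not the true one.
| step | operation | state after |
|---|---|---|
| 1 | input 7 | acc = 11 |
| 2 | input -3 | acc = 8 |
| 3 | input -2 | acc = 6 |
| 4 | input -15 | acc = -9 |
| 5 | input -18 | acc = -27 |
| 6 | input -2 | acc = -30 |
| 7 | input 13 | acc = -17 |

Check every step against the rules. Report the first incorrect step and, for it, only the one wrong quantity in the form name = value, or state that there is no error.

Recomputing the run from the initial state:
step 1: acc = 11
step 2: acc = 8
step 3: acc = 6
step 4: acc = -9
step 5: acc = -27
step 6: acc = -29
step 7: acc = -16
The first disagreement with the log is at step 6, where the value should be acc = -29.

step 6, acc = -29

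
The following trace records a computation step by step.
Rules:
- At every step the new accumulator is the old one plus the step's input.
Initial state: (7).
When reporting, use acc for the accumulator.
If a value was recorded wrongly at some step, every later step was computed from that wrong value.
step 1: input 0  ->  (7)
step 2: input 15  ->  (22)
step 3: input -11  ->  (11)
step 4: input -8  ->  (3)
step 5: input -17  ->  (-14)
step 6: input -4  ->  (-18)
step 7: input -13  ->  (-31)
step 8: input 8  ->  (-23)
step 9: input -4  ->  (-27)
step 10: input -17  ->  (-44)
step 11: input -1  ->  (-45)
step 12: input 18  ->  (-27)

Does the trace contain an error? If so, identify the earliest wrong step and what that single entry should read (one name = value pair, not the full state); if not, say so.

Recomputing the run from the initial state:
step 1: acc = 7
step 2: acc = 22
step 3: acc = 11
step 4: acc = 3
step 5: acc = -14
step 6: acc = -18
step 7: acc = -31
step 8: acc = -23
step 9: acc = -27
step 10: acc = -44
step 11: acc = -45
step 12: acc = -27
This matches the trace at every step.

no error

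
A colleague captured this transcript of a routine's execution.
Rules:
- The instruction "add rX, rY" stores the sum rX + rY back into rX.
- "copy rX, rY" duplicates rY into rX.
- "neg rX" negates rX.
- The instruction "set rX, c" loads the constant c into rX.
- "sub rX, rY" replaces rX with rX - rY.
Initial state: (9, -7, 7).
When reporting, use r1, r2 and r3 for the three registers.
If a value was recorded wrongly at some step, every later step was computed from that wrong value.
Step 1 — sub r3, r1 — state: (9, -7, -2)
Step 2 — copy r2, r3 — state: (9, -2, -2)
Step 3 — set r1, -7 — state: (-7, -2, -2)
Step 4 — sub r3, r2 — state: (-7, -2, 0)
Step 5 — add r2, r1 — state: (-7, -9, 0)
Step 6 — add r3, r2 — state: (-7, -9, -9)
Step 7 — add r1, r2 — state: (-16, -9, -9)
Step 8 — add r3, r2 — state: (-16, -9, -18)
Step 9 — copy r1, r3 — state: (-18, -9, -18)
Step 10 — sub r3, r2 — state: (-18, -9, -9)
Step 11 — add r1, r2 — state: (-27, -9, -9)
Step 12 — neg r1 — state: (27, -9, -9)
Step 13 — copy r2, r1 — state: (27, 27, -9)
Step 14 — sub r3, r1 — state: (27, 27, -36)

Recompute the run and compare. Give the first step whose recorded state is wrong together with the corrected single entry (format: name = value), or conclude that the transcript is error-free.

no error

step 1: r3 = 7 - 9 = -2 -> consistent with the transcript
step 2: r2 = -2 -> no discrepancy
step 3: r1 = -7 -> consistent with the transcript
step 4: r3 = -2 - -2 = 0 -> agrees with the transcript
step 5: r2 = -2 + -7 = -9 -> consistent with the transcript
step 6: r3 = 0 + -9 = -9 -> no discrepancy
step 7: r1 = -7 + -9 = -16 -> in agreement
step 8: r3 = -9 + -9 = -18 -> matches
step 9: r1 = -18 -> in agreement
step 10: r3 = -18 - -9 = -9 -> exactly as logged
step 11: r1 = -18 + -9 = -27 -> same as recorded
step 12: r1 = -(-27) = 27 -> exactly as logged
step 13: r2 = 27 -> exactly as logged
step 14: r3 = -9 - 27 = -36 -> consistent with the transcript
All steps check out; nothing to correct.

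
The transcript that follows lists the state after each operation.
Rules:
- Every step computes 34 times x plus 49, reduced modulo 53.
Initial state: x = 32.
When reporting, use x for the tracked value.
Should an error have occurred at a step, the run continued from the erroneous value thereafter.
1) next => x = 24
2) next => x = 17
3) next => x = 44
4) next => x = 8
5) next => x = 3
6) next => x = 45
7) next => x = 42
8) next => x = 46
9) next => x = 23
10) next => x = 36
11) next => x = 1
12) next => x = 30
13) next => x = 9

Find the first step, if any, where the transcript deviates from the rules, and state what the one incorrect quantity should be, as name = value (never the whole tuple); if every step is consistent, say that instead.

no error

Step 1: x = (34*32 + 49) mod 53 = 24 — matches.
Step 2: x = (34*24 + 49) mod 53 = 17 — in agreement.
Step 3: x = (34*17 + 49) mod 53 = 44 — same as recorded.
Step 4: x = (34*44 + 49) mod 53 = 8 — matches.
Step 5: x = (34*8 + 49) mod 53 = 3 — no discrepancy.
Step 6: x = (34*3 + 49) mod 53 = 45 — agrees with the transcript.
Step 7: x = (34*45 + 49) mod 53 = 42 — in agreement.
Step 8: x = (34*42 + 49) mod 53 = 46 — same as recorded.
Step 9: x = (34*46 + 49) mod 53 = 23 — no discrepancy.
Step 10: x = (34*23 + 49) mod 53 = 36 — exactly as logged.
Step 11: x = (34*36 + 49) mod 53 = 1 — exactly as logged.
Step 12: x = (34*1 + 49) mod 53 = 30 — checks out.
Step 13: x = (34*30 + 49) mod 53 = 9 — agrees with the transcript.
The whole run recomputes cleanly — no discrepancies.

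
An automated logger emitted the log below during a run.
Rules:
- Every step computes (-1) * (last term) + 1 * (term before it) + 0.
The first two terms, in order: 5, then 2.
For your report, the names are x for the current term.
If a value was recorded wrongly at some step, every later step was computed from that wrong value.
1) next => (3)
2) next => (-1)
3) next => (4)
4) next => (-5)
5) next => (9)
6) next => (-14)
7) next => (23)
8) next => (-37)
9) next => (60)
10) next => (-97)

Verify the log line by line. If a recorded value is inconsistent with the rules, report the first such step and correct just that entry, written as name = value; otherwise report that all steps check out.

1. x = -1*(2) + (1)*(5) + (0) = 3 (matches)
2. x = -1*(3) + (1)*(2) + (0) = -1 (confirmed correct)
3. x = -1*(-1) + (1)*(3) + (0) = 4 (consistent with the log)
4. x = -1*(4) + (1)*(-1) + (0) = -5 (no discrepancy)
5. x = -1*(-5) + (1)*(4) + (0) = 9 (consistent with the log)
6. x = -1*(9) + (1)*(-5) + (0) = -14 (same as recorded)
7. x = -1*(-14) + (1)*(9) + (0) = 23 (agrees with the log)
8. x = -1*(23) + (1)*(-14) + (0) = -37 (checks out)
9. x = -1*(-37) + (1)*(23) + (0) = 60 (confirmed correct)
10. x = -1*(60) + (1)*(-37) + (0) = -97 (checks out)
No step deviates from the rules.

no error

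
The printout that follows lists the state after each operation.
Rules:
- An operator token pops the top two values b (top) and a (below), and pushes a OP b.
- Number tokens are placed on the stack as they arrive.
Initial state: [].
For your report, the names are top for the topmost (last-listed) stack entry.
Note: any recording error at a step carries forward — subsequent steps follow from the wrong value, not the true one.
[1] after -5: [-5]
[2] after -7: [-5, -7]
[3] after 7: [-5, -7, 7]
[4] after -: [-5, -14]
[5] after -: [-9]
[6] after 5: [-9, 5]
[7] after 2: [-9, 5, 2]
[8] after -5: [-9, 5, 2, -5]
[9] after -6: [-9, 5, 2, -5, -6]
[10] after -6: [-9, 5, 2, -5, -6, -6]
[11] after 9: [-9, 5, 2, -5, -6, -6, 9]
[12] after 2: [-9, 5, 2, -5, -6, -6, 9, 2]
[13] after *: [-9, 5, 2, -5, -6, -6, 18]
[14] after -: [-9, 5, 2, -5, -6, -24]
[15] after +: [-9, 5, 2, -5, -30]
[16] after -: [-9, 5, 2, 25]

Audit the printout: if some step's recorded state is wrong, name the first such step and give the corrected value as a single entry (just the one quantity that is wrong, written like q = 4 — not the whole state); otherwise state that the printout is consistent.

step 5, top = 9

step 1: push -5: top = -5 -> confirmed correct
step 2: push -7: top = -7 -> no discrepancy
step 3: push 7: top = 7 -> agrees with the printout
step 4: -7 - 7 = -14 -> consistent with the printout
step 5: -5 - -14 = 9 -> this is not what the printout shows
Conclusion: step 5 carries the first error; the entry should be top = 9.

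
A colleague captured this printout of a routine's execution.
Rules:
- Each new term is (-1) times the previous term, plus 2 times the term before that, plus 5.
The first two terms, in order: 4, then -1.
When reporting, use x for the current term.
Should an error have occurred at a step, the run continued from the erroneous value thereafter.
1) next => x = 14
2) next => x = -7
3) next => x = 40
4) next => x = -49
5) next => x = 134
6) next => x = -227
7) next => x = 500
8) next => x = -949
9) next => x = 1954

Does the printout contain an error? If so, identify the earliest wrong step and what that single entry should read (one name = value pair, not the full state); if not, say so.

1. x = -1*(-1) + (2)*(4) + (5) = 14 (checks out)
2. x = -1*(14) + (2)*(-1) + (5) = -11 (first mismatch against the printout)
The audit stops at step 2: the recorded entry is wrong and should be x = -11.

step 2, x = -11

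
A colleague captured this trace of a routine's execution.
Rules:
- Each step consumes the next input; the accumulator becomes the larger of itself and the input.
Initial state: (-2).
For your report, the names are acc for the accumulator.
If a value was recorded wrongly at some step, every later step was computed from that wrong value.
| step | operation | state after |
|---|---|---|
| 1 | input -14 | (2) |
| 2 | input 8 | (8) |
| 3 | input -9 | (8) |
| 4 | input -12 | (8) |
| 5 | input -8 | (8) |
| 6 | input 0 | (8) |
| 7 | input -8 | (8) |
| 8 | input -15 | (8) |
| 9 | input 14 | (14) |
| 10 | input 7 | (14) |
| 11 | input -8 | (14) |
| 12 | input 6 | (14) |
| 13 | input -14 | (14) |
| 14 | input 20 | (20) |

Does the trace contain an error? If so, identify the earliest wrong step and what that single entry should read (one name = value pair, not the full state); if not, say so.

step 1, acc = -2

Recomputing the run from the initial state:
step 1: acc = -2
step 2: acc = 8
step 3: acc = 8
step 4: acc = 8
step 5: acc = 8
step 6: acc = 8
step 7: acc = 8
step 8: acc = 8
step 9: acc = 14
step 10: acc = 14
step 11: acc = 14
step 12: acc = 14
step 13: acc = 14
step 14: acc = 20
The first disagreement with the trace is at step 1, where the value should be acc = -2.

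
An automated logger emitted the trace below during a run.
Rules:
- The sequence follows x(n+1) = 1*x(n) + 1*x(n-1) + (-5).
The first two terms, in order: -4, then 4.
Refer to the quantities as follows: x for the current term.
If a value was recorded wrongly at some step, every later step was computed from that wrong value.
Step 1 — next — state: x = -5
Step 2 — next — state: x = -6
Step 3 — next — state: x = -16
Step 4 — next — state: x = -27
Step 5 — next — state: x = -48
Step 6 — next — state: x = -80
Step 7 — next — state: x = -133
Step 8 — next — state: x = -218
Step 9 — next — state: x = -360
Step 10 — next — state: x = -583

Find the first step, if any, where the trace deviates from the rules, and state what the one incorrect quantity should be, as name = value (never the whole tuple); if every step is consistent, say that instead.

1. x = 1*(4) + (1)*(-4) + (-5) = -5 (exactly as logged)
2. x = 1*(-5) + (1)*(4) + (-5) = -6 (verified)
3. x = 1*(-6) + (1)*(-5) + (-5) = -16 (exactly as logged)
4. x = 1*(-16) + (1)*(-6) + (-5) = -27 (exactly as logged)
5. x = 1*(-27) + (1)*(-16) + (-5) = -48 (agrees with the trace)
6. x = 1*(-48) + (1)*(-27) + (-5) = -80 (matches)
7. x = 1*(-80) + (1)*(-48) + (-5) = -133 (in agreement)
8. x = 1*(-133) + (1)*(-80) + (-5) = -218 (consistent with the trace)
9. x = 1*(-218) + (1)*(-133) + (-5) = -356 (a discrepancy with the trace)
Conclusion: step 9 carries the first error; the entry should be x = -356.

step 9, x = -356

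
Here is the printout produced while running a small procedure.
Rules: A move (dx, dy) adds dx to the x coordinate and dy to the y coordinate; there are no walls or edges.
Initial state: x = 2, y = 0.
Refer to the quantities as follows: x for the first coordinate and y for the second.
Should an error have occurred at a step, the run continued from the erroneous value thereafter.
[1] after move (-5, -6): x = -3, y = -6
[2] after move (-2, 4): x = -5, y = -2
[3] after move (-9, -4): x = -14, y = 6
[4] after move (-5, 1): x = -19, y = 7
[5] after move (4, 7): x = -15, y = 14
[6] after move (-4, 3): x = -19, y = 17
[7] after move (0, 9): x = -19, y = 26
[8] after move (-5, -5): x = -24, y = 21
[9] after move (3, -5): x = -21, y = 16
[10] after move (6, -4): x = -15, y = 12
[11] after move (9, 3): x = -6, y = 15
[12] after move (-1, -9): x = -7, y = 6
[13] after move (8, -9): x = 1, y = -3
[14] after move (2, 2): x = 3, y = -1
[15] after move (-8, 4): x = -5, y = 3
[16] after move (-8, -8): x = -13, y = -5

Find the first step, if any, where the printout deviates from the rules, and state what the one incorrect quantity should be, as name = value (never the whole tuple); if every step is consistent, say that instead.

Recomputing the run from the initial state:
step 1: x = -3, y = -6
step 2: x = -5, y = -2
step 3: x = -14, y = -6
step 4: x = -19, y = -5
step 5: x = -15, y = 2
step 6: x = -19, y = 5
step 7: x = -19, y = 14
step 8: x = -24, y = 9
step 9: x = -21, y = 4
step 10: x = -15, y = 0
step 11: x = -6, y = 3
step 12: x = -7, y = -6
step 13: x = 1, y = -15
step 14: x = 3, y = -13
step 15: x = -5, y = -9
step 16: x = -13, y = -17
The first disagreement with the printout is at step 3, where the value should be y = -6.

step 3, y = -6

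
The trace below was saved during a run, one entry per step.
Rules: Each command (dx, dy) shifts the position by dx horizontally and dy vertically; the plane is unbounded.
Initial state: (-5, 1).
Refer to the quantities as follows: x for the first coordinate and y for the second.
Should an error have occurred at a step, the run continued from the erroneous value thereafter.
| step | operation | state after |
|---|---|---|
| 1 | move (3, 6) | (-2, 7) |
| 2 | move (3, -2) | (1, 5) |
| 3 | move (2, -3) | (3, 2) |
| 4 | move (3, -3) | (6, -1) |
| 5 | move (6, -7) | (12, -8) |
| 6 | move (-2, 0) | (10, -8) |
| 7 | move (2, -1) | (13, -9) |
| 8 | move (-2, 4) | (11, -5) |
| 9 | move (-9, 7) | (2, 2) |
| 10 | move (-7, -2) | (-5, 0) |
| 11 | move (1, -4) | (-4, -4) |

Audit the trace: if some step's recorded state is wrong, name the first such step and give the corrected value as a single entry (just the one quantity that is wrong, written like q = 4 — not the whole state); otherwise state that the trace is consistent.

step 7, x = 12

Recomputing the run from the initial state:
step 1: x = -2, y = 7
step 2: x = 1, y = 5
step 3: x = 3, y = 2
step 4: x = 6, y = -1
step 5: x = 12, y = -8
step 6: x = 10, y = -8
step 7: x = 12, y = -9
step 8: x = 10, y = -5
step 9: x = 1, y = 2
step 10: x = -6, y = 0
step 11: x = -5, y = -4
The first disagreement with the trace is at step 7, where the value should be x = 12.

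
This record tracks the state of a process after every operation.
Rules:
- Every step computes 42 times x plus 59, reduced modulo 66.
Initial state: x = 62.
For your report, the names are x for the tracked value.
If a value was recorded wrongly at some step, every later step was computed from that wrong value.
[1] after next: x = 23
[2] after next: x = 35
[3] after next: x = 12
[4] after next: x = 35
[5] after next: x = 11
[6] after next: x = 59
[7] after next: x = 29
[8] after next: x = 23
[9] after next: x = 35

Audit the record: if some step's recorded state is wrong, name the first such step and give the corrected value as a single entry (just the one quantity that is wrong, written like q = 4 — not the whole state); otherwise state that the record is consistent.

Step 1: x = (42*62 + 59) mod 66 = 23 — confirmed correct.
Step 2: x = (42*23 + 59) mod 66 = 35 — consistent with the record.
Step 3: x = (42*35 + 59) mod 66 = 11 — the record disagrees here.
The earliest wrong entry is at step 3: it should read x = 11.

step 3, x = 11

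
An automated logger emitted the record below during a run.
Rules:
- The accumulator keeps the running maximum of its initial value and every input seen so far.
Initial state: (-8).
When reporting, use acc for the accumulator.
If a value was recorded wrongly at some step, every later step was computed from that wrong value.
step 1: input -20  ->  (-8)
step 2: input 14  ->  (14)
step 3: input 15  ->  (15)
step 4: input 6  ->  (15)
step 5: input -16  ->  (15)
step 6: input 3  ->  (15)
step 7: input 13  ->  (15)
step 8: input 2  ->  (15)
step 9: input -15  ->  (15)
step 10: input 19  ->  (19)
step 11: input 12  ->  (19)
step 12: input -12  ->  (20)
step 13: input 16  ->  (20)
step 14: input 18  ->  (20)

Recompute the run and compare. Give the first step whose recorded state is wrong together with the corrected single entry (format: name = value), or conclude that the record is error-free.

step 1: acc = max(-8, -20) = -8 -> no discrepancy
step 2: acc = max(-8, 14) = 14 -> exactly as logged
step 3: acc = max(14, 15) = 15 -> in agreement
step 4: acc = max(15, 6) = 15 -> same as recorded
step 5: acc = max(15, -16) = 15 -> checks out
step 6: acc = max(15, 3) = 15 -> verified
step 7: acc = max(15, 13) = 15 -> consistent with the record
step 8: acc = max(15, 2) = 15 -> same as recorded
step 9: acc = max(15, -15) = 15 -> matches
step 10: acc = max(15, 19) = 19 -> checks out
step 11: acc = max(19, 12) = 19 -> same as recorded
step 12: acc = max(19, -12) = 19 -> the record has a different value
That makes step 12 the first incorrect line — acc = 19 is what it should show.

step 12, acc = 19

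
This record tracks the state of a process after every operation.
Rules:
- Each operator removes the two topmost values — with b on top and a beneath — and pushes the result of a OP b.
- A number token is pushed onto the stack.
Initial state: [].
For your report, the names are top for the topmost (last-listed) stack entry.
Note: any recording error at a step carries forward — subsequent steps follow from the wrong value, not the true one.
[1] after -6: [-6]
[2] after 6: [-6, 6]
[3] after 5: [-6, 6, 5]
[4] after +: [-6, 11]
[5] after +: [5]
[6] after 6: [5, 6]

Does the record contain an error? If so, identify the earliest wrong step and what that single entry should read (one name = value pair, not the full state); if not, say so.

Step 1: push -6: top = -6 — matches.
Step 2: push 6: top = 6 — no discrepancy.
Step 3: push 5: top = 5 — same as recorded.
Step 4: 6 + 5 = 11 — confirmed correct.
Step 5: -6 + 11 = 5 — no discrepancy.
Step 6: push 6: top = 6 — in agreement.
No step deviates from the rules.

no error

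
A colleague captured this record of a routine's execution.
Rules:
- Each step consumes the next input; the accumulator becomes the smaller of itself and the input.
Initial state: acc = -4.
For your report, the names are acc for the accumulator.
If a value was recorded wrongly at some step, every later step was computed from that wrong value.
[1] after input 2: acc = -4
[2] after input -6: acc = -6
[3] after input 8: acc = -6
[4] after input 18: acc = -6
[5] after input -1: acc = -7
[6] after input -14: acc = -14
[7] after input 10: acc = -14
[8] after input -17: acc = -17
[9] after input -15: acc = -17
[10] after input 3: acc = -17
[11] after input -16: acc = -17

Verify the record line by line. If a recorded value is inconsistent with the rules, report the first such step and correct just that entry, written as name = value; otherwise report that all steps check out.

step 5, acc = -6

Recomputing the run from the initial state:
step 1: acc = -4
step 2: acc = -6
step 3: acc = -6
step 4: acc = -6
step 5: acc = -6
step 6: acc = -14
step 7: acc = -14
step 8: acc = -17
step 9: acc = -17
step 10: acc = -17
step 11: acc = -17
The first disagreement with the record is at step 5, where the value should be acc = -6.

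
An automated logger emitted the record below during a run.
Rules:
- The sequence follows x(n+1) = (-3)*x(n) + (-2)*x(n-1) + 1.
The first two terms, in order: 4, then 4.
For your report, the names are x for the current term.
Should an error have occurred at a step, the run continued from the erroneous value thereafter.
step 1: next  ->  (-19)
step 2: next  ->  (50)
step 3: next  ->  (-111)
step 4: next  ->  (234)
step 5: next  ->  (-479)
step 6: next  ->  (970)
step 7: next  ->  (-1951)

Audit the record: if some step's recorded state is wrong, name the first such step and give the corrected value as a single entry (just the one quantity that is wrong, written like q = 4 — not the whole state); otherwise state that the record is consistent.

no error

Recomputing the run from the initial state:
step 1: x = -19
step 2: x = 50
step 3: x = -111
step 4: x = 234
step 5: x = -479
step 6: x = 970
step 7: x = -1951
This matches the record at every step.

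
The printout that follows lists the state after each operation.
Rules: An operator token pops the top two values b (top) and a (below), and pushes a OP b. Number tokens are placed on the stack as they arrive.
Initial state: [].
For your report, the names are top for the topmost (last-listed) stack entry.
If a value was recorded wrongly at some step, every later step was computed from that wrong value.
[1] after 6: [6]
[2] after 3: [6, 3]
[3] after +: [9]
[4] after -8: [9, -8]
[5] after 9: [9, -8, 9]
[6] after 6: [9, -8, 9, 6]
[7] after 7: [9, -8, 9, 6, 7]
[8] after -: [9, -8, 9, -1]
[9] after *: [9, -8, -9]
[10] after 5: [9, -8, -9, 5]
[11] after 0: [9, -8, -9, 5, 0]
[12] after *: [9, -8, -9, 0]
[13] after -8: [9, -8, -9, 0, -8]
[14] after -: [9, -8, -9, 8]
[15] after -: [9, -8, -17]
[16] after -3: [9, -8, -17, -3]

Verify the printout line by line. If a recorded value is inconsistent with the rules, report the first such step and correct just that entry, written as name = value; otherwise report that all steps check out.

step 1: push 6: top = 6 -> matches
step 2: push 3: top = 3 -> verified
step 3: 6 + 3 = 9 -> matches
step 4: push -8: top = -8 -> matches
step 5: push 9: top = 9 -> verified
step 6: push 6: top = 6 -> confirmed correct
step 7: push 7: top = 7 -> same as recorded
step 8: 6 - 7 = -1 -> consistent with the printout
step 9: 9 * -1 = -9 -> consistent with the printout
step 10: push 5: top = 5 -> agrees with the printout
step 11: push 0: top = 0 -> no discrepancy
step 12: 5 * 0 = 0 -> same as recorded
step 13: push -8: top = -8 -> agrees with the printout
step 14: 0 - -8 = 8 -> exactly as logged
step 15: -9 - 8 = -17 -> no discrepancy
step 16: push -3: top = -3 -> agrees with the printout
All steps check out; nothing to correct.

no error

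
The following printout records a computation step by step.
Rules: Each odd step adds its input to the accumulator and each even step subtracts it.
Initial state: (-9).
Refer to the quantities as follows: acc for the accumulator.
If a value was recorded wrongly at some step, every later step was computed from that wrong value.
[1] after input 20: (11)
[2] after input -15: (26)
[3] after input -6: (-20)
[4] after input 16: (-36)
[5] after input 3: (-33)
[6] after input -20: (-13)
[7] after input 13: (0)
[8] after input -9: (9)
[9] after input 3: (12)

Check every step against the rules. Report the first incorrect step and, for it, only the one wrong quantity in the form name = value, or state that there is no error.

step 3, acc = 20

1. acc = -9 + 20 = 11 (confirmed correct)
2. acc = 11 - -15 = 26 (verified)
3. acc = 26 + -6 = 20 (the recorded entry deviates here)
The earliest wrong entry is at step 3: it should read acc = 20.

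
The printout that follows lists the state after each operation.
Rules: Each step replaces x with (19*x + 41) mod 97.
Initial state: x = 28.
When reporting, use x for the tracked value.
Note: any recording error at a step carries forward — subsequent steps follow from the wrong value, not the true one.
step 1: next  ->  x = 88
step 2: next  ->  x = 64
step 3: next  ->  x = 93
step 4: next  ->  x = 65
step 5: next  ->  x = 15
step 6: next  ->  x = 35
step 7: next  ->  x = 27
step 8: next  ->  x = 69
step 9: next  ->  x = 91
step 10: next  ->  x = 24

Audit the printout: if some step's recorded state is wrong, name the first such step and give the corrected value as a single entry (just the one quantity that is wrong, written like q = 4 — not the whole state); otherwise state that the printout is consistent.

step 4, x = 62

Recomputing the run from the initial state:
step 1: x = 88
step 2: x = 64
step 3: x = 93
step 4: x = 62
step 5: x = 55
step 6: x = 19
step 7: x = 14
step 8: x = 16
step 9: x = 54
step 10: x = 0
The first disagreement with the printout is at step 4, where the value should be x = 62.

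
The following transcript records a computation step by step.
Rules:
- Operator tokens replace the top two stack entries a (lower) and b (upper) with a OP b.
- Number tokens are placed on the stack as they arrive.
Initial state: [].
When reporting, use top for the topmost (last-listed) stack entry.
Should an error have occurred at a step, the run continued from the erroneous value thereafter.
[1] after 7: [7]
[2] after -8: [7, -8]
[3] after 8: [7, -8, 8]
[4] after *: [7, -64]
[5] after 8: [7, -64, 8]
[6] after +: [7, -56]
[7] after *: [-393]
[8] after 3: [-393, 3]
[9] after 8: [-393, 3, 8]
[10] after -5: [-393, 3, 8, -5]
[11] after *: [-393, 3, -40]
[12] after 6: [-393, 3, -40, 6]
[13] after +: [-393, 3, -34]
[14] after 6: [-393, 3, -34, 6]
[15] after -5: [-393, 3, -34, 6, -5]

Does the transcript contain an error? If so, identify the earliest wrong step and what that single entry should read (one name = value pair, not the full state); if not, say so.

1. push 7: top = 7 (verified)
2. push -8: top = -8 (matches)
3. push 8: top = 8 (exactly as logged)
4. -8 * 8 = -64 (matches)
5. push 8: top = 8 (agrees with the transcript)
6. -64 + 8 = -56 (exactly as logged)
7. 7 * -56 = -392 (the recorded entry deviates here)
Conclusion: step 7 carries the first error; the entry should be top = -392.

step 7, top = -392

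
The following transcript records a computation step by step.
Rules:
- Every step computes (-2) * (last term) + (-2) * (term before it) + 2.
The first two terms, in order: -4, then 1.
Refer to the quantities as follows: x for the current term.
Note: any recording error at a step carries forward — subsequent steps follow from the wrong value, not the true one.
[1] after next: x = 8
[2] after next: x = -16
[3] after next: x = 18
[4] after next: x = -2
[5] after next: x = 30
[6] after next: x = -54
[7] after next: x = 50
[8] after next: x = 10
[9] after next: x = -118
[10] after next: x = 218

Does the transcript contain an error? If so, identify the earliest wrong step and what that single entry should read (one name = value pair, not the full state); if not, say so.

1. x = -2*(1) + (-2)*(-4) + (2) = 8 (same as recorded)
2. x = -2*(8) + (-2)*(1) + (2) = -16 (matches)
3. x = -2*(-16) + (-2)*(8) + (2) = 18 (same as recorded)
4. x = -2*(18) + (-2)*(-16) + (2) = -2 (exactly as logged)
5. x = -2*(-2) + (-2)*(18) + (2) = -30 (the transcript has a different value)
Step 5 is the first one off; corrected, x = -30.

step 5, x = -30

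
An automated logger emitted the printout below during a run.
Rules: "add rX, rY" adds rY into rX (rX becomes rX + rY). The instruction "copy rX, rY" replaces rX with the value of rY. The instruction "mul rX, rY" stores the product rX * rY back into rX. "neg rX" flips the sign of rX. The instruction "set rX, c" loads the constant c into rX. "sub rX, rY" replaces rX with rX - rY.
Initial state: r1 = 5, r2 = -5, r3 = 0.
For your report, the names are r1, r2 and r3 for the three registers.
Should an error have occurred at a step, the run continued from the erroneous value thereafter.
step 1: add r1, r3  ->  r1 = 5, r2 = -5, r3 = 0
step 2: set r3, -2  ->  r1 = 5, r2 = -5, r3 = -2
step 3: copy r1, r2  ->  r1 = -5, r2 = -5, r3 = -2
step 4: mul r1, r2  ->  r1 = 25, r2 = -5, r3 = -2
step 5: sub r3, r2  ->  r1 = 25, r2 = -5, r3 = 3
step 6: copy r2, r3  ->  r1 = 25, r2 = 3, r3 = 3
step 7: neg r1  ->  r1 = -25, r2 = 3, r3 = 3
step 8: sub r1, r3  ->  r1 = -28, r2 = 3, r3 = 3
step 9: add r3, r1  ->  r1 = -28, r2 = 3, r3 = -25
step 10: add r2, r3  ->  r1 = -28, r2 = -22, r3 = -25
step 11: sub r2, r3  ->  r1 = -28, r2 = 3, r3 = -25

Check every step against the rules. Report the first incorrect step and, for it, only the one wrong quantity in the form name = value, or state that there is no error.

Step 1: r1 = 5 + 0 = 5 — matches.
Step 2: r3 = -2 — verified.
Step 3: r1 = -5 — same as recorded.
Step 4: r1 = -5 * -5 = 25 — same as recorded.
Step 5: r3 = -2 - -5 = 3 — consistent with the printout.
Step 6: r2 = 3 — verified.
Step 7: r1 = -(25) = -25 — confirmed correct.
Step 8: r1 = -25 - 3 = -28 — same as recorded.
Step 9: r3 = 3 + -28 = -25 — no discrepancy.
Step 10: r2 = 3 + -25 = -22 — confirmed correct.
Step 11: r2 = -22 - -25 = 3 — checks out.
No step deviates from the rules.

no error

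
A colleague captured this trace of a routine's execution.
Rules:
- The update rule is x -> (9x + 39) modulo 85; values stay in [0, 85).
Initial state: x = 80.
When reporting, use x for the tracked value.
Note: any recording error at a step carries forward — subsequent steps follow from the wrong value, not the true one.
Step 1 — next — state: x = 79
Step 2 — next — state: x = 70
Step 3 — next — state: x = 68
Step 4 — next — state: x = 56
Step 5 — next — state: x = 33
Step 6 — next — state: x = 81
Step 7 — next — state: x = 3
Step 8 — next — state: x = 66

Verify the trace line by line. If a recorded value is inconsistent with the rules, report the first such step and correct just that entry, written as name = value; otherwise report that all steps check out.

Step 1: x = (9*80 + 39) mod 85 = 79 — exactly as logged.
Step 2: x = (9*79 + 39) mod 85 = 70 — matches.
Step 3: x = (9*70 + 39) mod 85 = 74 — the recorded entry deviates here.
Conclusion: step 3 carries the first error; the entry should be x = 74.

step 3, x = 74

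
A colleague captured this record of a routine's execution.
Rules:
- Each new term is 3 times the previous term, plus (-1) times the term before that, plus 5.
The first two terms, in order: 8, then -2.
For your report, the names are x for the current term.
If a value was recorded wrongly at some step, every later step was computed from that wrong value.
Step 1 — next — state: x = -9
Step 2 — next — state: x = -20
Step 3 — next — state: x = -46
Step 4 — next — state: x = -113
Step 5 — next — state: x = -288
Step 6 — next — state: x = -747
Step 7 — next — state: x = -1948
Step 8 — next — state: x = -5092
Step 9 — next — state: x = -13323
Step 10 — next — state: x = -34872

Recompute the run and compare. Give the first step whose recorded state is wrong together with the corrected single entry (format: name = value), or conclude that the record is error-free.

Step 1: x = 3*(-2) + (-1)*(8) + (5) = -9 — consistent with the record.
Step 2: x = 3*(-9) + (-1)*(-2) + (5) = -20 — agrees with the record.
Step 3: x = 3*(-20) + (-1)*(-9) + (5) = -46 — no discrepancy.
Step 4: x = 3*(-46) + (-1)*(-20) + (5) = -113 — verified.
Step 5: x = 3*(-113) + (-1)*(-46) + (5) = -288 — verified.
Step 6: x = 3*(-288) + (-1)*(-113) + (5) = -746 — not what was recorded.
Conclusion: step 6 carries the first error; the entry should be x = -746.

step 6, x = -746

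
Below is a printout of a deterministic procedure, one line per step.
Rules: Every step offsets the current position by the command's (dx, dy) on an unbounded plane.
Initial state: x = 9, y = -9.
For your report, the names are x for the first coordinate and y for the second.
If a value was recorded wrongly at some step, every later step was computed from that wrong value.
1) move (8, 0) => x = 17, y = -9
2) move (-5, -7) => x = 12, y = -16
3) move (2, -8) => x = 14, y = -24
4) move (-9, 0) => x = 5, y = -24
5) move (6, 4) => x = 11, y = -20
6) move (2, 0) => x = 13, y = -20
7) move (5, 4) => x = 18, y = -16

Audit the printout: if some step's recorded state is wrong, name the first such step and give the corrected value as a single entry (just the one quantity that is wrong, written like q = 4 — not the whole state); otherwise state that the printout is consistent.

Recomputing the run from the initial state:
step 1: x = 17, y = -9
step 2: x = 12, y = -16
step 3: x = 14, y = -24
step 4: x = 5, y = -24
step 5: x = 11, y = -20
step 6: x = 13, y = -20
step 7: x = 18, y = -16
This matches the printout at every step.

no error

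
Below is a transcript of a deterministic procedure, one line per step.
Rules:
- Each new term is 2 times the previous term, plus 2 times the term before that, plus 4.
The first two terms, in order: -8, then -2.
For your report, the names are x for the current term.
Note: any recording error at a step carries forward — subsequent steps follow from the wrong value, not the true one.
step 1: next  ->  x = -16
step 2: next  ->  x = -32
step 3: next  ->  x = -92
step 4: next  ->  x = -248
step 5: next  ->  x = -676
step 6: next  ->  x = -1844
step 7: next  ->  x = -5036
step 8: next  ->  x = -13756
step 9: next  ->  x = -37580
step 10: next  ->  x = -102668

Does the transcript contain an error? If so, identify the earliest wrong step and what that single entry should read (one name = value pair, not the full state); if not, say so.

step 4, x = -244

1. x = 2*(-2) + (2)*(-8) + (4) = -16 (checks out)
2. x = 2*(-16) + (2)*(-2) + (4) = -32 (consistent with the transcript)
3. x = 2*(-32) + (2)*(-16) + (4) = -92 (confirmed correct)
4. x = 2*(-92) + (2)*(-32) + (4) = -244 (the transcript has a different value)
Step 4 is the first one off; corrected, x = -244.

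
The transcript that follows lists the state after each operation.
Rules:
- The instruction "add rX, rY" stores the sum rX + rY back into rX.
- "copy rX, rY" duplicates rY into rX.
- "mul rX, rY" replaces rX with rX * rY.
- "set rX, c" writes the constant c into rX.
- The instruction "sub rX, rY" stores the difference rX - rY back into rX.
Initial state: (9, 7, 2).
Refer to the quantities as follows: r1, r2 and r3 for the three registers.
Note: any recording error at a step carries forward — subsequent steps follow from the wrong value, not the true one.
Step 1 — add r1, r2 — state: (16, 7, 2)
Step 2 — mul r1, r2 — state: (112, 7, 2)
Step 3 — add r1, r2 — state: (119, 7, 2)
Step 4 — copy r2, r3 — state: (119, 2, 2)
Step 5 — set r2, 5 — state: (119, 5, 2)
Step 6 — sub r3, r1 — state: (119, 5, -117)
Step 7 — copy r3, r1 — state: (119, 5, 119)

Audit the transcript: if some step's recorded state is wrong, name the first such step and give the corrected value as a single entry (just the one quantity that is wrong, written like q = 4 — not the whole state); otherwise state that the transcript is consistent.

step 1: r1 = 9 + 7 = 16 -> matches
step 2: r1 = 16 * 7 = 112 -> exactly as logged
step 3: r1 = 112 + 7 = 119 -> checks out
step 4: r2 = 2 -> in agreement
step 5: r2 = 5 -> exactly as logged
step 6: r3 = 2 - 119 = -117 -> exactly as logged
step 7: r3 = 119 -> agrees with the transcript
Every step is consistent.

no error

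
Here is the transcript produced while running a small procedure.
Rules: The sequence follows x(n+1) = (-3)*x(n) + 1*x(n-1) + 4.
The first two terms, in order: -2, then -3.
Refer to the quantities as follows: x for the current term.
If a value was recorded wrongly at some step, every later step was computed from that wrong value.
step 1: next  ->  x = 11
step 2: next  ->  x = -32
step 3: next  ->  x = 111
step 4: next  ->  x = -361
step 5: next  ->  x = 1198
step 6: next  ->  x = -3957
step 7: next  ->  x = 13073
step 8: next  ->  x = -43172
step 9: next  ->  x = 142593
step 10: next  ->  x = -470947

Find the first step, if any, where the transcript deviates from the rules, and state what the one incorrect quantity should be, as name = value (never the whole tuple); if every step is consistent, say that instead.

Recomputing the run from the initial state:
step 1: x = 11
step 2: x = -32
step 3: x = 111
step 4: x = -361
step 5: x = 1198
step 6: x = -3951
step 7: x = 13055
step 8: x = -43112
step 9: x = 142395
step 10: x = -470293
The first disagreement with the transcript is at step 6, where the value should be x = -3951.

step 6, x = -3951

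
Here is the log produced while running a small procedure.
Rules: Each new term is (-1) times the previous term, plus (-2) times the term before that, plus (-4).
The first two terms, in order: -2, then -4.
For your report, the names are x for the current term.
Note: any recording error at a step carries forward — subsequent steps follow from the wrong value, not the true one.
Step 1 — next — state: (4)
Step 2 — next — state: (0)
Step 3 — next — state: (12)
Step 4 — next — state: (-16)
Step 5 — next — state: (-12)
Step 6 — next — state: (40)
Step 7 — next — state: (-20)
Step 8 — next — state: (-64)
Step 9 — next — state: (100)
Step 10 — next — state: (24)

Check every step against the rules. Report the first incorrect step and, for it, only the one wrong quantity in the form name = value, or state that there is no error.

step 3, x = -12

1. x = -1*(-4) + (-2)*(-2) + (-4) = 4 (matches)
2. x = -1*(4) + (-2)*(-4) + (-4) = 0 (exactly as logged)
3. x = -1*(0) + (-2)*(4) + (-4) = -12 (the log disagrees here)
The earliest wrong entry is at step 3: it should read x = -12.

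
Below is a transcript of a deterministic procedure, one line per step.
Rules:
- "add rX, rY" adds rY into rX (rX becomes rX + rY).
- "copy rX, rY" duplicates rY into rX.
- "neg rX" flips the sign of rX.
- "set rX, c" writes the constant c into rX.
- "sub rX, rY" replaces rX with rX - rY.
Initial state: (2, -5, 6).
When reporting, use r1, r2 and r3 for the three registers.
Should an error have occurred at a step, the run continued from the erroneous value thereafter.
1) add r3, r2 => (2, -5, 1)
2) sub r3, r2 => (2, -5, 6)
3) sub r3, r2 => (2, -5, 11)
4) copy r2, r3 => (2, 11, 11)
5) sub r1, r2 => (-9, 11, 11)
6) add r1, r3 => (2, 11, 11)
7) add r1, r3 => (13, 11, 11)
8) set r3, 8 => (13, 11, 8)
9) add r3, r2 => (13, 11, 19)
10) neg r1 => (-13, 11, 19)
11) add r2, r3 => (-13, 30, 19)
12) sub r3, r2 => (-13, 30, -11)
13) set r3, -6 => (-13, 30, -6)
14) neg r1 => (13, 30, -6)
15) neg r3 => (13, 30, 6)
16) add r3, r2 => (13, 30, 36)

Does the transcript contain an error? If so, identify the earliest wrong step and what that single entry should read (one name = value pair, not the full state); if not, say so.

Step 1: r3 = 6 + -5 = 1 — exactly as logged.
Step 2: r3 = 1 - -5 = 6 — confirmed correct.
Step 3: r3 = 6 - -5 = 11 — in agreement.
Step 4: r2 = 11 — in agreement.
Step 5: r1 = 2 - 11 = -9 — in agreement.
Step 6: r1 = -9 + 11 = 2 — no discrepancy.
Step 7: r1 = 2 + 11 = 13 — matches.
Step 8: r3 = 8 — in agreement.
Step 9: r3 = 8 + 11 = 19 — agrees with the transcript.
Step 10: r1 = -(13) = -13 — agrees with the transcript.
Step 11: r2 = 11 + 19 = 30 — same as recorded.
Step 12: r3 = 19 - 30 = -11 — matches.
Step 13: r3 = -6 — confirmed correct.
Step 14: r1 = -(-13) = 13 — matches.
Step 15: r3 = -(-6) = 6 — matches.
Step 16: r3 = 6 + 30 = 36 — consistent with the transcript.
All steps check out; nothing to correct.

no error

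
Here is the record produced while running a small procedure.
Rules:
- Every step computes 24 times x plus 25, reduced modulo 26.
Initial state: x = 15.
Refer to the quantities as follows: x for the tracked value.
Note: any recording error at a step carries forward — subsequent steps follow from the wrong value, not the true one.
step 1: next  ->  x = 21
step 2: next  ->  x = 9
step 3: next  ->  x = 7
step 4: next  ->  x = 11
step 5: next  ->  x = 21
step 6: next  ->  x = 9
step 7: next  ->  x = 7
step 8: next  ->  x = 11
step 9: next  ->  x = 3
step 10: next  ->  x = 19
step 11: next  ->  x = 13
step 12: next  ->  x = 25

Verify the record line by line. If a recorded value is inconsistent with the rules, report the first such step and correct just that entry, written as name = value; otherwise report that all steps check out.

step 1: x = (24*15 + 25) mod 26 = 21 -> exactly as logged
step 2: x = (24*21 + 25) mod 26 = 9 -> same as recorded
step 3: x = (24*9 + 25) mod 26 = 7 -> confirmed correct
step 4: x = (24*7 + 25) mod 26 = 11 -> agrees with the record
step 5: x = (24*11 + 25) mod 26 = 3 -> the record has a different value
The earliest wrong entry is at step 5: it should read x = 3.

step 5, x = 3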